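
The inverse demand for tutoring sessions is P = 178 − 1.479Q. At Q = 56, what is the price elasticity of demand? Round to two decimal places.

-1.15

At Q = 56, P = 178 − 1.479(56) = 95.18.
dP/dQ = −1.479, so dQ/dP = 1/(−1.479) = -0.676.
ε = (dQ/dP)(P/Q) = (-0.676)(95.18/56).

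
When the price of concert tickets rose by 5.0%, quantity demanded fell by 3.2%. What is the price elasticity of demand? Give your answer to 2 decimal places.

-0.64

ε = %ΔQ / %ΔP = (-3.2)/(5.0) = -0.640.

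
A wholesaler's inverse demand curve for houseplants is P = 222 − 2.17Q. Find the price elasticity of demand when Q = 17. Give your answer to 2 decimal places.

At Q = 17, P = 222 − 2.17(17) = 185.11.
dP/dQ = −2.17, so dQ/dP = 1/(−2.17) = -0.461.
ε = (dQ/dP)(P/Q) = (-0.461)(185.11/17).

-5.02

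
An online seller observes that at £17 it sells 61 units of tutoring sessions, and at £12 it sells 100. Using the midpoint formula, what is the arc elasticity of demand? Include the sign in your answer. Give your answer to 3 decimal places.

ΔQ = 100 − 61 = 39; ΔP = 12 − 17 = -5.
Midpoints: P̄ = 14.50, Q̄ = 80.5.
ε = (ΔQ/ΔP)(P̄/Q̄) = (39/-5)(14.50/80.5).

-1.405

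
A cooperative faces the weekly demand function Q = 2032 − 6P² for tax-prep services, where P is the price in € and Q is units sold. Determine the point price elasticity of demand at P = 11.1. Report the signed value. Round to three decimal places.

At P = 11.1, Q = 1292.740.
dQ/dP = −12P = -133.200.
ε = (dQ/dP)(P/Q) = (-133.200)(11.1/1292.740).
|ε| > 1, so demand is elastic at this price.

-1.144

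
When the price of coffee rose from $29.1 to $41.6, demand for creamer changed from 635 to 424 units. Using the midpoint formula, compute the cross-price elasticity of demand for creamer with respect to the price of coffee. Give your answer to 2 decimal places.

-1.13

ΔQ_x = 424 − 635 = -211; ΔP_y = 41.6 − 29.1 = 12.5.
Midpoints: P̄_y = 35.35, Q̄_x = 529.5.
ε_xy = (ΔQ_x/ΔP_y)(P̄_y/Q̄_x) = (-211/12.5)(35.35/529.5).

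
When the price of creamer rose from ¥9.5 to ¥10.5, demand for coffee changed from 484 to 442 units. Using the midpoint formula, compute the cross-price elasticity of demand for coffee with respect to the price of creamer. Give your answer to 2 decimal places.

-0.91

ΔQ_x = 442 − 484 = -42; ΔP_y = 10.5 − 9.5 = 1.
Midpoints: P̄_y = 10.00, Q̄_x = 463.0.
ε_xy = (ΔQ_x/ΔP_y)(P̄_y/Q̄_x) = (-42/1)(10.00/463.0).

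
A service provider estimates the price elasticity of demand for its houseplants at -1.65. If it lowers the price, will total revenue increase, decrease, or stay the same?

|ε| = 1.65 > 1, so demand is elastic. A price cut therefore raises total revenue.

increase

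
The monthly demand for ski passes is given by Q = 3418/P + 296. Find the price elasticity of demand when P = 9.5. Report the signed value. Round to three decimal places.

At P = 9.5, Q = 655.789.
dQ/dP = −3418/P² = -37.873.
ε = (dQ/dP)(P/Q) = (-37.873)(9.5/655.789).

-0.549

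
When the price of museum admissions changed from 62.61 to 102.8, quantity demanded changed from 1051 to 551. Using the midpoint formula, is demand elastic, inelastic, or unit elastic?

elastic

Arc ε ≈ -1.285.
|ε| = 1.28 > 1.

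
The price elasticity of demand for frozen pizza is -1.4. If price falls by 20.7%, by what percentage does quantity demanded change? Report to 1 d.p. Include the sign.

29.0%

%ΔQ ≈ ε × %ΔP = (-1.4)(-20.7%) = 28.98%.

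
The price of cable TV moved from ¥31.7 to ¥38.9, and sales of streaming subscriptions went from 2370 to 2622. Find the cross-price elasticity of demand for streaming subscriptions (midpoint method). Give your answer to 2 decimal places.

ΔQ_x = 2622 − 2370 = 252; ΔP_y = 38.9 − 31.7 = 7.2.
Midpoints: P̄_y = 35.30, Q̄_x = 2496.0.
ε_xy = (ΔQ_x/ΔP_y)(P̄_y/Q̄_x) = (252/7.2)(35.30/2496.0).
ε_xy > 0, so the goods are substitutes.

0.49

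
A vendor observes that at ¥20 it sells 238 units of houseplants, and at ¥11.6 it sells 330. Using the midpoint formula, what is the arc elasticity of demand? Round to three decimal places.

-0.609

ΔQ = 330 − 238 = 92; ΔP = 11.6 − 20 = -8.4.
Midpoints: P̄ = 15.80, Q̄ = 284.0.
ε = (ΔQ/ΔP)(P̄/Q̄) = (92/-8.4)(15.80/284.0).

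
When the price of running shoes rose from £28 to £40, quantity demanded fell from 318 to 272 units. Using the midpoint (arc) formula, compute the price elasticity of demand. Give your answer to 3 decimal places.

-0.442

ΔQ = 272 − 318 = -46; ΔP = 40 − 28 = 12.
Midpoints: P̄ = 34.00, Q̄ = 295.0.
ε = (ΔQ/ΔP)(P̄/Q̄) = (-46/12)(34.00/295.0).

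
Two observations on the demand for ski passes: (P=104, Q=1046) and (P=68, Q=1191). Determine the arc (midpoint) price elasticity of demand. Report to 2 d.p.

ΔQ = 1191 − 1046 = 145; ΔP = 68 − 104 = -36.
Midpoints: P̄ = 86.00, Q̄ = 1118.5.
ε = (ΔQ/ΔP)(P̄/Q̄) = (145/-36)(86.00/1118.5).

-0.31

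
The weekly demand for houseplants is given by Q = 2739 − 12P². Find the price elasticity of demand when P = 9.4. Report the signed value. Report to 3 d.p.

-1.263

At P = 9.4, Q = 1678.680.
dQ/dP = −24P = -225.600.
ε = (dQ/dP)(P/Q) = (-225.600)(9.4/1678.680).
|ε| > 1, so demand is elastic at this price.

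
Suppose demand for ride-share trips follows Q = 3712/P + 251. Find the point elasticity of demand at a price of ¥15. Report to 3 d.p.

At P = 15, Q = 498.467.
dQ/dP = −3712/P² = -16.498.
ε = (dQ/dP)(P/Q) = (-16.498)(15/498.467).

-0.496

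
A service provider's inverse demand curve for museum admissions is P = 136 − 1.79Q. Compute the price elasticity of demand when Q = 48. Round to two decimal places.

At Q = 48, P = 136 − 1.79(48) = 50.08.
dP/dQ = −1.79, so dQ/dP = 1/(−1.79) = -0.559.
ε = (dQ/dP)(P/Q) = (-0.559)(50.08/48).

-0.58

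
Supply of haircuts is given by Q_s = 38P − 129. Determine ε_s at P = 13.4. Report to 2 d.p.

1.34

At P = 13.4, Q_s = 380.20.
dQ_s/dP = 38.
ε_s = (dQ_s/dP)(P/Q_s) = (38)(13.4/380.20).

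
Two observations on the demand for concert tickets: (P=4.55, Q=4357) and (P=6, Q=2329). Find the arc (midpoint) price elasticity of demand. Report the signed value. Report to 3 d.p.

ΔQ = 2329 − 4357 = -2028; ΔP = 6 − 4.55 = 1.45.
Midpoints: P̄ = 5.28, Q̄ = 3343.0.
ε = (ΔQ/ΔP)(P̄/Q̄) = (-2028/1.45)(5.28/3343.0).

-2.207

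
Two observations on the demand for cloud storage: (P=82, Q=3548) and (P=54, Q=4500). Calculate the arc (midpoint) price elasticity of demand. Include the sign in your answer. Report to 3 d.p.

-0.575

ΔQ = 4500 − 3548 = 952; ΔP = 54 − 82 = -28.
Midpoints: P̄ = 68.00, Q̄ = 4024.0.
ε = (ΔQ/ΔP)(P̄/Q̄) = (952/-28)(68.00/4024.0).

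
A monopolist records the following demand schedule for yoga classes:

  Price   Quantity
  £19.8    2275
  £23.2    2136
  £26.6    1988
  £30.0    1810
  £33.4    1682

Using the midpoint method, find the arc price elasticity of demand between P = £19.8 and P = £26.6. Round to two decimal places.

-0.46

At P = 19.8, Q = 2275; at P = 26.6, Q = 1988.
ΔQ = -287, ΔP = 6.8. Midpoints: P̄ = 23.20, Q̄ = 2131.5.
ε = (ΔQ/ΔP)(P̄/Q̄) = (-287/6.8)(23.20/2131.5).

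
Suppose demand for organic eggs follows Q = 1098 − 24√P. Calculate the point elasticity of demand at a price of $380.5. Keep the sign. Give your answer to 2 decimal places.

At P = 380.5, Q = 629.846.
dQ/dP = −24/(2√P) = -0.615.
ε = (dQ/dP)(P/Q) = (-0.615)(380.5/629.846).
|ε| < 1, so demand is inelastic at this price.

-0.37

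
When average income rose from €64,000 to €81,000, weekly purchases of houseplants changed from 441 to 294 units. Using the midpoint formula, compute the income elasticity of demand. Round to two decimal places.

-1.71

ΔQ = -147, ΔI = 17000. Midpoints: Ī = 72,500, Q̄ = 367.5.
ε_I = (ΔQ/ΔI)(Ī/Q̄) = (-147/17000)(72500/367.5).
ε_I < 0, so the good is inferior.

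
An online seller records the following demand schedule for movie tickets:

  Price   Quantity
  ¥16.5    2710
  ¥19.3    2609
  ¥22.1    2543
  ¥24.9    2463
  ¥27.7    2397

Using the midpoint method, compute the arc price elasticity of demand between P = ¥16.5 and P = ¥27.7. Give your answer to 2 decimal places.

-0.24

At P = 16.5, Q = 2710; at P = 27.7, Q = 2397.
ΔQ = -313, ΔP = 11.2. Midpoints: P̄ = 22.10, Q̄ = 2553.5.
ε = (ΔQ/ΔP)(P̄/Q̄) = (-313/11.2)(22.10/2553.5).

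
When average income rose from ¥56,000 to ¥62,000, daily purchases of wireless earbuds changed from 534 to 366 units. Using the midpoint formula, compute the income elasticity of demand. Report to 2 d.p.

ΔQ = -168, ΔI = 6000. Midpoints: Ī = 59,000, Q̄ = 450.0.
ε_I = (ΔQ/ΔI)(Ī/Q̄) = (-168/6000)(59000/450.0).
ε_I < 0, so the good is inferior.

-3.67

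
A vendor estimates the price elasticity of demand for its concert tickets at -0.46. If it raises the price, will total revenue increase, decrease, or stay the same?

|ε| = 0.46 < 1, so demand is inelastic. A price rise therefore raises total revenue.

increase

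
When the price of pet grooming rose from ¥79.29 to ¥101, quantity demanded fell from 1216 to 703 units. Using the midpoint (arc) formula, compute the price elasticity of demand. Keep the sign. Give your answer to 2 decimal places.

ΔQ = 703 − 1216 = -513; ΔP = 101 − 79.29 = 21.71.
Midpoints: P̄ = 90.15, Q̄ = 959.5.
ε = (ΔQ/ΔP)(P̄/Q̄) = (-513/21.71)(90.15/959.5).

-2.22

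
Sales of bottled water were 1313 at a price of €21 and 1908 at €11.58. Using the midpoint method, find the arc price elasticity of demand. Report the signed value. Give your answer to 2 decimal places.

ΔQ = 1908 − 1313 = 595; ΔP = 11.58 − 21 = -9.42.
Midpoints: P̄ = 16.29, Q̄ = 1610.5.
ε = (ΔQ/ΔP)(P̄/Q̄) = (595/-9.42)(16.29/1610.5).

-0.64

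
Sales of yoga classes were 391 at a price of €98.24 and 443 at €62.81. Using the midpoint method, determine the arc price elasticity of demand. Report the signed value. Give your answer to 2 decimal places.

ΔQ = 443 − 391 = 52; ΔP = 62.81 − 98.24 = -35.43.
Midpoints: P̄ = 80.53, Q̄ = 417.0.
ε = (ΔQ/ΔP)(P̄/Q̄) = (52/-35.43)(80.53/417.0).

-0.28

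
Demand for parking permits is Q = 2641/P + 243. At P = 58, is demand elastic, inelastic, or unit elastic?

Q = 288.534, dQ/dP = -0.785.
ε = (dQ/dP)(P/Q) ≈ -0.158.
|ε| = 0.16 < 1.

inelastic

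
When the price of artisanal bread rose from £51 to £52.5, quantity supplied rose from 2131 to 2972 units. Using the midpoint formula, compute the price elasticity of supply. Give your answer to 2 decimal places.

11.37

ΔQ = 2972 − 2131 = 841; ΔP = 52.5 − 51 = 1.5.
Midpoints: P̄ = 51.75, Q̄ = 2551.5.
ε_s = (ΔQ/ΔP)(P̄/Q̄) = (841/1.5)(51.75/2551.5).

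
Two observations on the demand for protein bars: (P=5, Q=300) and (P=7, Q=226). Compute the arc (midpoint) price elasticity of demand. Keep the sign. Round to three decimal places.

ΔQ = 226 − 300 = -74; ΔP = 7 − 5 = 2.
Midpoints: P̄ = 6.00, Q̄ = 263.0.
ε = (ΔQ/ΔP)(P̄/Q̄) = (-74/2)(6.00/263.0).

-0.844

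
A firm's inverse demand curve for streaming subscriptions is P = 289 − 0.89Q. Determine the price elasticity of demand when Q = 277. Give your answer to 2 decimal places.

-0.17

At Q = 277, P = 289 − 0.89(277) = 42.47.
dP/dQ = −0.89, so dQ/dP = 1/(−0.89) = -1.124.
ε = (dQ/dP)(P/Q) = (-1.124)(42.47/277).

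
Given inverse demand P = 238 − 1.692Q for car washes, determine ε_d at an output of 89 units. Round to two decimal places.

At Q = 89, P = 238 − 1.692(89) = 87.41.
dP/dQ = −1.692, so dQ/dP = 1/(−1.692) = -0.591.
ε = (dQ/dP)(P/Q) = (-0.591)(87.41/89).

-0.58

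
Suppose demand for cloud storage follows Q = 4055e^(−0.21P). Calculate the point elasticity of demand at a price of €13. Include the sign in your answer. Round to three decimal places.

-2.730

At P = 13, Q = 264.464.
dQ/dP = −0.21·4055e^(−0.21P) = −0.21Q = -55.537.
ε = (dQ/dP)(P/Q) = (-55.537)(13/264.464).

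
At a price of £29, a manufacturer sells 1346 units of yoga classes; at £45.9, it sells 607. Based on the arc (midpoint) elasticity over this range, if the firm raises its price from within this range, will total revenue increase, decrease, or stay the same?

Arc ε = (-739/16.9)(37.45/976.5) ≈ -1.677.
|ε| = 1.68 > 1, so demand is elastic. A price rise therefore reduces total revenue.

decrease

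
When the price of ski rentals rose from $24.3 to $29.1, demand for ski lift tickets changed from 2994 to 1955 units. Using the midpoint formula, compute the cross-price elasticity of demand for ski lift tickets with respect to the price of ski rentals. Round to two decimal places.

ΔQ_x = 1955 − 2994 = -1039; ΔP_y = 29.1 − 24.3 = 4.8.
Midpoints: P̄_y = 26.70, Q̄_x = 2474.5.
ε_xy = (ΔQ_x/ΔP_y)(P̄_y/Q̄_x) = (-1039/4.8)(26.70/2474.5).

-2.34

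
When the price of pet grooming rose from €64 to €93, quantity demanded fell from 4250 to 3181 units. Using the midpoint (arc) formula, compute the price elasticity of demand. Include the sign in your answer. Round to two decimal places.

-0.78

ΔQ = 3181 − 4250 = -1069; ΔP = 93 − 64 = 29.
Midpoints: P̄ = 78.50, Q̄ = 3715.5.
ε = (ΔQ/ΔP)(P̄/Q̄) = (-1069/29)(78.50/3715.5).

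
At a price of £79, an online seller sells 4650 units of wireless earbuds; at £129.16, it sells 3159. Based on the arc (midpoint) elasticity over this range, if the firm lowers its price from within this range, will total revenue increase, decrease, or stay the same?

Arc ε = (-1491/50.16)(104.08/3904.5) ≈ -0.792.
|ε| = 0.79 < 1, so demand is inelastic. A price cut therefore reduces total revenue.

decrease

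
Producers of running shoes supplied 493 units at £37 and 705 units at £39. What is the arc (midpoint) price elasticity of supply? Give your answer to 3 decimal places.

6.725

ΔQ = 705 − 493 = 212; ΔP = 39 − 37 = 2.
Midpoints: P̄ = 38.00, Q̄ = 599.0.
ε_s = (ΔQ/ΔP)(P̄/Q̄) = (212/2)(38.00/599.0).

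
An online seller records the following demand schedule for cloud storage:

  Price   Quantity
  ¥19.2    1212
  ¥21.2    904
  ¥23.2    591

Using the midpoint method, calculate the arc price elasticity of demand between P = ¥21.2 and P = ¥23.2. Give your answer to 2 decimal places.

At P = 21.2, Q = 904; at P = 23.2, Q = 591.
ΔQ = -313, ΔP = 2.0. Midpoints: P̄ = 22.20, Q̄ = 747.5.
ε = (ΔQ/ΔP)(P̄/Q̄) = (-313/2.0)(22.20/747.5).

-4.65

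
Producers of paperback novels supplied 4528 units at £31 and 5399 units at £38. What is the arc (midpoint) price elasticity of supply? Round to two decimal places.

ΔQ = 5399 − 4528 = 871; ΔP = 38 − 31 = 7.
Midpoints: P̄ = 34.50, Q̄ = 4963.5.
ε_s = (ΔQ/ΔP)(P̄/Q̄) = (871/7)(34.50/4963.5).

0.86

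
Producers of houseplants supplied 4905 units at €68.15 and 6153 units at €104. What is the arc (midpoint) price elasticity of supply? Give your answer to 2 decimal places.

ΔQ = 6153 − 4905 = 1248; ΔP = 104 − 68.15 = 35.85.
Midpoints: P̄ = 86.08, Q̄ = 5529.0.
ε_s = (ΔQ/ΔP)(P̄/Q̄) = (1248/35.85)(86.08/5529.0).

0.54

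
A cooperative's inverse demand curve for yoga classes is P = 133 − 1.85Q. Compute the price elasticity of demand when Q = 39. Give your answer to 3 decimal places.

At Q = 39, P = 133 − 1.85(39) = 60.85.
dP/dQ = −1.85, so dQ/dP = 1/(−1.85) = -0.541.
ε = (dQ/dP)(P/Q) = (-0.541)(60.85/39).

-0.843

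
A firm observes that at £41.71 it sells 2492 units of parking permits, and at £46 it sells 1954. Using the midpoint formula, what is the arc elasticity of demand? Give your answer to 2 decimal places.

-2.47

ΔQ = 1954 − 2492 = -538; ΔP = 46 − 41.71 = 4.29.
Midpoints: P̄ = 43.86, Q̄ = 2223.0.
ε = (ΔQ/ΔP)(P̄/Q̄) = (-538/4.29)(43.86/2223.0).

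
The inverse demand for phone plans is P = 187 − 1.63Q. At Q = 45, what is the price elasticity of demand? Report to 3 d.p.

-1.549

At Q = 45, P = 187 − 1.63(45) = 113.65.
dP/dQ = −1.63, so dQ/dP = 1/(−1.63) = -0.613.
ε = (dQ/dP)(P/Q) = (-0.613)(113.65/45).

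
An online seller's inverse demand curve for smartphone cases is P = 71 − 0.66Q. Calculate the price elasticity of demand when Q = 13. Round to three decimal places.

-7.275

At Q = 13, P = 71 − 0.66(13) = 62.42.
dP/dQ = −0.66, so dQ/dP = 1/(−0.66) = -1.515.
ε = (dQ/dP)(P/Q) = (-1.515)(62.42/13).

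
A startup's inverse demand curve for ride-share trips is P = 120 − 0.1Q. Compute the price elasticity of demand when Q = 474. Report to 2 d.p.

At Q = 474, P = 120 − 0.1(474) = 72.60.
dP/dQ = −0.1, so dQ/dP = 1/(−0.1) = -10.000.
ε = (dQ/dP)(P/Q) = (-10.000)(72.60/474).

-1.53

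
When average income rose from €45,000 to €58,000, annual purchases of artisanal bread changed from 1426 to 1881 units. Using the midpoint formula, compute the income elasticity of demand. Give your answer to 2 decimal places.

1.09

ΔQ = 455, ΔI = 13000. Midpoints: Ī = 51,500, Q̄ = 1653.5.
ε_I = (ΔQ/ΔI)(Ī/Q̄) = (455/13000)(51500/1653.5).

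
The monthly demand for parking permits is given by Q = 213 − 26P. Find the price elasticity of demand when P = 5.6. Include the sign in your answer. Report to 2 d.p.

At P = 5.6, Q = 67.400.
dQ/dP = −26.
ε = (dQ/dP)(P/Q) = (-26)(5.6/67.400).

-2.16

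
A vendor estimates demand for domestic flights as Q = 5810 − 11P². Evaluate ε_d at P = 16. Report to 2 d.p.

-1.88

At P = 16, Q = 2994.
dQ/dP = −22P = -352.
ε = (dQ/dP)(P/Q) = (-352)(16/2994).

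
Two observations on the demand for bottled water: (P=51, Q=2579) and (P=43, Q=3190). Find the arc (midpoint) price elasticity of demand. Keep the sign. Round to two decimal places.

-1.24

ΔQ = 3190 − 2579 = 611; ΔP = 43 − 51 = -8.
Midpoints: P̄ = 47.00, Q̄ = 2884.5.
ε = (ΔQ/ΔP)(P̄/Q̄) = (611/-8)(47.00/2884.5).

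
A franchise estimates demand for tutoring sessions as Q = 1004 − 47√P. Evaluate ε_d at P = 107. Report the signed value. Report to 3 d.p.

At P = 107, Q = 517.828.
dQ/dP = −47/(2√P) = -2.272.
ε = (dQ/dP)(P/Q) = (-2.272)(107/517.828).

-0.469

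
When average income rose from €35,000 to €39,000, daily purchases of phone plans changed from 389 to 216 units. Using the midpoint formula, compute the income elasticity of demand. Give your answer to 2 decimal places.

ΔQ = -173, ΔI = 4000. Midpoints: Ī = 37,000, Q̄ = 302.5.
ε_I = (ΔQ/ΔI)(Ī/Q̄) = (-173/4000)(37000/302.5).

-5.29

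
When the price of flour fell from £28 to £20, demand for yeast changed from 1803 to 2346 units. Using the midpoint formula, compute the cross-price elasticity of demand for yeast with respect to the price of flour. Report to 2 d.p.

-0.79

ΔQ_x = 2346 − 1803 = 543; ΔP_y = 20 − 28 = -8.
Midpoints: P̄_y = 24.00, Q̄_x = 2074.5.
ε_xy = (ΔQ_x/ΔP_y)(P̄_y/Q̄_x) = (543/-8)(24.00/2074.5).
ε_xy < 0, so the goods are complements.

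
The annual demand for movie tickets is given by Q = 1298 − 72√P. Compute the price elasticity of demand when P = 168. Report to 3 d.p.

-1.279

At P = 168, Q = 364.773.
dQ/dP = −72/(2√P) = -2.777.
ε = (dQ/dP)(P/Q) = (-2.777)(168/364.773).
|ε| > 1, so demand is elastic at this price.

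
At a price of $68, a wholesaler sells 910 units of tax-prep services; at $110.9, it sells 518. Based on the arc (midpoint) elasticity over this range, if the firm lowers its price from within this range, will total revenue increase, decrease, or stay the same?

increase

Arc ε = (-392/42.9)(89.45/714.0) ≈ -1.145.
|ε| = 1.14 > 1, so demand is elastic. A price cut therefore raises total revenue.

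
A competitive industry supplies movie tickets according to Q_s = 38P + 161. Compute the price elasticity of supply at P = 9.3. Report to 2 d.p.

At P = 9.3, Q_s = 514.40.
dQ_s/dP = 38.
ε_s = (dQ_s/dP)(P/Q_s) = (38)(9.3/514.40).

0.69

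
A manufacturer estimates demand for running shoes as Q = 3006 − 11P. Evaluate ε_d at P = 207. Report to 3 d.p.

-3.123

At P = 207, Q = 729.
dQ/dP = −11.
ε = (dQ/dP)(P/Q) = (-11)(207/729).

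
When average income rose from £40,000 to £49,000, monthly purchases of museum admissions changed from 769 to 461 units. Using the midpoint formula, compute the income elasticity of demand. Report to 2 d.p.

ΔQ = -308, ΔI = 9000. Midpoints: Ī = 44,500, Q̄ = 615.0.
ε_I = (ΔQ/ΔI)(Ī/Q̄) = (-308/9000)(44500/615.0).

-2.48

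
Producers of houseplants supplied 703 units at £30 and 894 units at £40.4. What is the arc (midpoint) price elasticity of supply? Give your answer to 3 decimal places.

0.810

ΔQ = 894 − 703 = 191; ΔP = 40.4 − 30 = 10.4.
Midpoints: P̄ = 35.20, Q̄ = 798.5.
ε_s = (ΔQ/ΔP)(P̄/Q̄) = (191/10.4)(35.20/798.5).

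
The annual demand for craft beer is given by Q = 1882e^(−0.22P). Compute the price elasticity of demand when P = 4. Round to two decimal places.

At P = 4, Q = 780.621.
dQ/dP = −0.22·1882e^(−0.22P) = −0.22Q = -171.737.
ε = (dQ/dP)(P/Q) = (-171.737)(4/780.621).
|ε| < 1, so demand is inelastic at this price.

-0.88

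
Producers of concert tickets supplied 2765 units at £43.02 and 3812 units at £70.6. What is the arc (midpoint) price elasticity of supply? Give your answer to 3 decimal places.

ΔQ = 3812 − 2765 = 1047; ΔP = 70.6 − 43.02 = 27.58.
Midpoints: P̄ = 56.81, Q̄ = 3288.5.
ε_s = (ΔQ/ΔP)(P̄/Q̄) = (1047/27.58)(56.81/3288.5).

0.656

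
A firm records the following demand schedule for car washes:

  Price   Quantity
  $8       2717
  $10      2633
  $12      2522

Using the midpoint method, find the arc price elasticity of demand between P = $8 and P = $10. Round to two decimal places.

At P = 8, Q = 2717; at P = 10, Q = 2633.
ΔQ = -84, ΔP = 2. Midpoints: P̄ = 9.00, Q̄ = 2675.0.
ε = (ΔQ/ΔP)(P̄/Q̄) = (-84/2)(9.00/2675.0).

-0.14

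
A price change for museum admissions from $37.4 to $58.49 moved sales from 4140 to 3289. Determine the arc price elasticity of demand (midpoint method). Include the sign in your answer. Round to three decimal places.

-0.521

ΔQ = 3289 − 4140 = -851; ΔP = 58.49 − 37.4 = 21.09.
Midpoints: P̄ = 47.95, Q̄ = 3714.5.
ε = (ΔQ/ΔP)(P̄/Q̄) = (-851/21.09)(47.95/3714.5).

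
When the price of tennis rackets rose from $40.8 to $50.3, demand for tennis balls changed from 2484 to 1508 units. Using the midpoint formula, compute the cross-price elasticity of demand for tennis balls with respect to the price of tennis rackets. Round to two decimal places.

ΔQ_x = 1508 − 2484 = -976; ΔP_y = 50.3 − 40.8 = 9.5.
Midpoints: P̄_y = 45.55, Q̄_x = 1996.0.
ε_xy = (ΔQ_x/ΔP_y)(P̄_y/Q̄_x) = (-976/9.5)(45.55/1996.0).
ε_xy < 0, so the goods are complements.

-2.34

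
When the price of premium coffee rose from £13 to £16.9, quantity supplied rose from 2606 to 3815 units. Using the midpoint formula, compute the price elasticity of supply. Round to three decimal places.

1.444

ΔQ = 3815 − 2606 = 1209; ΔP = 16.9 − 13 = 3.9.
Midpoints: P̄ = 14.95, Q̄ = 3210.5.
ε_s = (ΔQ/ΔP)(P̄/Q̄) = (1209/3.9)(14.95/3210.5).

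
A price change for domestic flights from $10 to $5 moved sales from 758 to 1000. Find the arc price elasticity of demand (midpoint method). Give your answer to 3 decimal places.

ΔQ = 1000 − 758 = 242; ΔP = 5 − 10 = -5.
Midpoints: P̄ = 7.50, Q̄ = 879.0.
ε = (ΔQ/ΔP)(P̄/Q̄) = (242/-5)(7.50/879.0).

-0.413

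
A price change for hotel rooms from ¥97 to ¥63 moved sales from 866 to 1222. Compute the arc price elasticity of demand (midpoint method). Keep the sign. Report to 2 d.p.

-0.80

ΔQ = 1222 − 866 = 356; ΔP = 63 − 97 = -34.
Midpoints: P̄ = 80.00, Q̄ = 1044.0.
ε = (ΔQ/ΔP)(P̄/Q̄) = (356/-34)(80.00/1044.0).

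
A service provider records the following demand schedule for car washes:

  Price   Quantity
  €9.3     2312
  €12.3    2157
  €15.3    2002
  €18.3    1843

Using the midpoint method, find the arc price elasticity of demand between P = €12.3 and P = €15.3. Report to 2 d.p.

At P = 12.3, Q = 2157; at P = 15.3, Q = 2002.
ΔQ = -155, ΔP = 3.0. Midpoints: P̄ = 13.80, Q̄ = 2079.5.
ε = (ΔQ/ΔP)(P̄/Q̄) = (-155/3.0)(13.80/2079.5).

-0.34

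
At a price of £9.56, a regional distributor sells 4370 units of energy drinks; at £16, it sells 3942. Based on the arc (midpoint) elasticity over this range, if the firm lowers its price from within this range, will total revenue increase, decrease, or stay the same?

Arc ε = (-428/6.44)(12.78/4156.0) ≈ -0.204.
|ε| = 0.20 < 1, so demand is inelastic. A price cut therefore reduces total revenue.

decrease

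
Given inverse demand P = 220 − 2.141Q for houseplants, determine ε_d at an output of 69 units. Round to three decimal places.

At Q = 69, P = 220 − 2.141(69) = 72.27.
dP/dQ = −2.141, so dQ/dP = 1/(−2.141) = -0.467.
ε = (dQ/dP)(P/Q) = (-0.467)(72.27/69).

-0.489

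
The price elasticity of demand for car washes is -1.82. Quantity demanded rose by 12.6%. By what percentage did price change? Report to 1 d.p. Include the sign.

-6.9%

%ΔP ≈ %ΔQ / ε = (12.6%)/(-1.82) = -6.92%.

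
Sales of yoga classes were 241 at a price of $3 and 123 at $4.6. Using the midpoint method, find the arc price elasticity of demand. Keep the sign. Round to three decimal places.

-1.540

ΔQ = 123 − 241 = -118; ΔP = 4.6 − 3 = 1.6.
Midpoints: P̄ = 3.80, Q̄ = 182.0.
ε = (ΔQ/ΔP)(P̄/Q̄) = (-118/1.6)(3.80/182.0).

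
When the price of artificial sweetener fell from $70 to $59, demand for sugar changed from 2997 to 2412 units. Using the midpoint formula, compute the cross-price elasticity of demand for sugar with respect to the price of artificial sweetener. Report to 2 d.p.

1.27

ΔQ_x = 2412 − 2997 = -585; ΔP_y = 59 − 70 = -11.
Midpoints: P̄_y = 64.50, Q̄_x = 2704.5.
ε_xy = (ΔQ_x/ΔP_y)(P̄_y/Q̄_x) = (-585/-11)(64.50/2704.5).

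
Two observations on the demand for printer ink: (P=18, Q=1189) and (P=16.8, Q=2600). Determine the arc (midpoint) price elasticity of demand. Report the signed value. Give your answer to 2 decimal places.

-10.80

ΔQ = 2600 − 1189 = 1411; ΔP = 16.8 − 18 = -1.2.
Midpoints: P̄ = 17.40, Q̄ = 1894.5.
ε = (ΔQ/ΔP)(P̄/Q̄) = (1411/-1.2)(17.40/1894.5).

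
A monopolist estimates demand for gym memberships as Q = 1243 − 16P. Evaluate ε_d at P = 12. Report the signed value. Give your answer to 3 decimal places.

-0.183

At P = 12, Q = 1051.
dQ/dP = −16.
ε = (dQ/dP)(P/Q) = (-16)(12/1051).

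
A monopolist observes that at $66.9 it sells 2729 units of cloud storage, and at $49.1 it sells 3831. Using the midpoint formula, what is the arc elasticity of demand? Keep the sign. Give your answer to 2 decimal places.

-1.09

ΔQ = 3831 − 2729 = 1102; ΔP = 49.1 − 66.9 = -17.8.
Midpoints: P̄ = 58.00, Q̄ = 3280.0.
ε = (ΔQ/ΔP)(P̄/Q̄) = (1102/-17.8)(58.00/3280.0).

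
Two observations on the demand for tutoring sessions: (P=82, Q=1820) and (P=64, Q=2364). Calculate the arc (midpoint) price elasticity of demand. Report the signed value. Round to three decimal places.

-1.055

ΔQ = 2364 − 1820 = 544; ΔP = 64 − 82 = -18.
Midpoints: P̄ = 73.00, Q̄ = 2092.0.
ε = (ΔQ/ΔP)(P̄/Q̄) = (544/-18)(73.00/2092.0).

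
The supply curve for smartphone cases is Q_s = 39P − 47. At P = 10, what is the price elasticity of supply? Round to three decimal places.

At P = 10, Q_s = 343.
dQ_s/dP = 39.
ε_s = (dQ_s/dP)(P/Q_s) = (39)(10/343).

1.137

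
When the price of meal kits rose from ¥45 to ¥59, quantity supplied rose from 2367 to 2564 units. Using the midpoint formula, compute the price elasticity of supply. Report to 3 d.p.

0.297

ΔQ = 2564 − 2367 = 197; ΔP = 59 − 45 = 14.
Midpoints: P̄ = 52.00, Q̄ = 2465.5.
ε_s = (ΔQ/ΔP)(P̄/Q̄) = (197/14)(52.00/2465.5).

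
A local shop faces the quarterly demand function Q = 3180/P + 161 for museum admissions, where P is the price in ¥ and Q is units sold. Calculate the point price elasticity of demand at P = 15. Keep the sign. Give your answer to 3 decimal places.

At P = 15, Q = 373.
dQ/dP = −3180/P² = -14.133.
ε = (dQ/dP)(P/Q) = (-14.133)(15/373).

-0.568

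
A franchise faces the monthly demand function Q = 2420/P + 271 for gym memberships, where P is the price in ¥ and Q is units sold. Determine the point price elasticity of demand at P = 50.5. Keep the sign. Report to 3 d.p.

-0.150

At P = 50.5, Q = 318.921.
dQ/dP = −2420/P² = -0.949.
ε = (dQ/dP)(P/Q) = (-0.949)(50.5/318.921).
|ε| < 1, so demand is inelastic at this price.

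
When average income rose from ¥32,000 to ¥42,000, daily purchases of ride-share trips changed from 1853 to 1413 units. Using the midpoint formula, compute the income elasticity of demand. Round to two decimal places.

ΔQ = -440, ΔI = 10000. Midpoints: Ī = 37,000, Q̄ = 1633.0.
ε_I = (ΔQ/ΔI)(Ī/Q̄) = (-440/10000)(37000/1633.0).
ε_I < 0, so the good is inferior.

-1.00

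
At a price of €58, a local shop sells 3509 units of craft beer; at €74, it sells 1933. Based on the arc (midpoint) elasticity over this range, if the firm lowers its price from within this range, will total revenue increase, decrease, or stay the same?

Arc ε = (-1576/16)(66.00/2721.0) ≈ -2.389.
|ε| = 2.39 > 1, so demand is elastic. A price cut therefore raises total revenue.

increase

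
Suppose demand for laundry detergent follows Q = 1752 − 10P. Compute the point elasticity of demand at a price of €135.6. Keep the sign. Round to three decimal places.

At P = 135.6, Q = 396.
dQ/dP = −10.
ε = (dQ/dP)(P/Q) = (-10)(135.6/396).

-3.424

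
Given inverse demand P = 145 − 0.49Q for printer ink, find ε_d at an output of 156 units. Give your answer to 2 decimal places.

-0.90

At Q = 156, P = 145 − 0.49(156) = 68.56.
dP/dQ = −0.49, so dQ/dP = 1/(−0.49) = -2.041.
ε = (dQ/dP)(P/Q) = (-2.041)(68.56/156).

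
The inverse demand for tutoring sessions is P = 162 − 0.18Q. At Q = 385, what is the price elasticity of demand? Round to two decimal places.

-1.34

At Q = 385, P = 162 − 0.18(385) = 92.70.
dP/dQ = −0.18, so dQ/dP = 1/(−0.18) = -5.556.
ε = (dQ/dP)(P/Q) = (-5.556)(92.70/385).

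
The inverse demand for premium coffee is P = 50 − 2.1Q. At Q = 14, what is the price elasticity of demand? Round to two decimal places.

-0.70

At Q = 14, P = 50 − 2.1(14) = 20.60.
dP/dQ = −2.1, so dQ/dP = 1/(−2.1) = -0.476.
ε = (dQ/dP)(P/Q) = (-0.476)(20.60/14).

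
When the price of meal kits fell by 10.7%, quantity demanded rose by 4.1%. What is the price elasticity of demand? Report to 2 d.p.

ε = %ΔQ / %ΔP = (4.1)/(-10.7) = -0.383.

-0.38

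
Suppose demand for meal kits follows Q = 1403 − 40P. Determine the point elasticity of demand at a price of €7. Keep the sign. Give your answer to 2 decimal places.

At P = 7, Q = 1123.
dQ/dP = −40.
ε = (dQ/dP)(P/Q) = (-40)(7/1123).
|ε| < 1, so demand is inelastic at this price.

-0.25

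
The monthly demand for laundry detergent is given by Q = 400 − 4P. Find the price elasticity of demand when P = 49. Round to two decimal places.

At P = 49, Q = 204.
dQ/dP = −4.
ε = (dQ/dP)(P/Q) = (-4)(49/204).
|ε| < 1, so demand is inelastic at this price.

-0.96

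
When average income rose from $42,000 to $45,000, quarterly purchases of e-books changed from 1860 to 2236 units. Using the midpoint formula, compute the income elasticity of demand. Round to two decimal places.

ΔQ = 376, ΔI = 3000. Midpoints: Ī = 43,500, Q̄ = 2048.0.
ε_I = (ΔQ/ΔI)(Ī/Q̄) = (376/3000)(43500/2048.0).

2.66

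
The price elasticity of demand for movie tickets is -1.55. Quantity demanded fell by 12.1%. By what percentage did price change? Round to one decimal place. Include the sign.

%ΔP ≈ %ΔQ / ε = (-12.1%)/(-1.55) = 7.81%.

7.8%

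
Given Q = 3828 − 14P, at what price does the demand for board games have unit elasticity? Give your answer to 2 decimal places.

For linear demand Q = a − bP, ε = −bP/(a − bP). |ε| = 1 when bP = a − bP, i.e. P = a/(2b).
P = 3828/(2·14) = 3828/28 = 136.7143.

136.71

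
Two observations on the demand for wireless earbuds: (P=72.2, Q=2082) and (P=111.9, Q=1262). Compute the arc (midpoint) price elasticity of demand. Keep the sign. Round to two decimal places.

-1.14

ΔQ = 1262 − 2082 = -820; ΔP = 111.9 − 72.2 = 39.7.
Midpoints: P̄ = 92.05, Q̄ = 1672.0.
ε = (ΔQ/ΔP)(P̄/Q̄) = (-820/39.7)(92.05/1672.0).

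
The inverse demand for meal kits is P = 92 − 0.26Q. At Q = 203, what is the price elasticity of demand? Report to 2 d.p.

-0.74

At Q = 203, P = 92 − 0.26(203) = 39.22.
dP/dQ = −0.26, so dQ/dP = 1/(−0.26) = -3.846.
ε = (dQ/dP)(P/Q) = (-3.846)(39.22/203).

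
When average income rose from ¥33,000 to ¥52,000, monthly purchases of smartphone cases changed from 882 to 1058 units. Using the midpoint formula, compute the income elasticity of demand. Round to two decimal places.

ΔQ = 176, ΔI = 19000. Midpoints: Ī = 42,500, Q̄ = 970.0.
ε_I = (ΔQ/ΔI)(Ī/Q̄) = (176/19000)(42500/970.0).

0.41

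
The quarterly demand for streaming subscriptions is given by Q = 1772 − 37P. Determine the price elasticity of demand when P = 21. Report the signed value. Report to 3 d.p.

At P = 21, Q = 995.
dQ/dP = −37.
ε = (dQ/dP)(P/Q) = (-37)(21/995).

-0.781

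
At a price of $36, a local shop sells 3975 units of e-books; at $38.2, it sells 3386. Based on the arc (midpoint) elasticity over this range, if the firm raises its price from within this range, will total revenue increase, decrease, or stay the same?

Arc ε = (-589/2.2)(37.10/3680.5) ≈ -2.699.
|ε| = 2.70 > 1, so demand is elastic. A price rise therefore reduces total revenue.

decrease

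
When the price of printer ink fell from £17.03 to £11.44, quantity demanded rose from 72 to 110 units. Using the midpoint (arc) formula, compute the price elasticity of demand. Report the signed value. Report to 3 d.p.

ΔQ = 110 − 72 = 38; ΔP = 11.44 − 17.03 = -5.59.
Midpoints: P̄ = 14.23, Q̄ = 91.0.
ε = (ΔQ/ΔP)(P̄/Q̄) = (38/-5.59)(14.23/91.0).

-1.063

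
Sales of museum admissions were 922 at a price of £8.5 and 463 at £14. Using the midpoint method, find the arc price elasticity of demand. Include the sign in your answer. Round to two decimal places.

ΔQ = 463 − 922 = -459; ΔP = 14 − 8.5 = 5.5.
Midpoints: P̄ = 11.25, Q̄ = 692.5.
ε = (ΔQ/ΔP)(P̄/Q̄) = (-459/5.5)(11.25/692.5).

-1.36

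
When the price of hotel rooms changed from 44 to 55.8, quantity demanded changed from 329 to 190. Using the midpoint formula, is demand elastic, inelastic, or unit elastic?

Arc ε ≈ -2.265.
|ε| = 2.27 > 1.

elastic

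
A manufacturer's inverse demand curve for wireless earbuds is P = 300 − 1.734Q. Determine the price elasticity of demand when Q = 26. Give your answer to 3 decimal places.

-5.654

At Q = 26, P = 300 − 1.734(26) = 254.92.
dP/dQ = −1.734, so dQ/dP = 1/(−1.734) = -0.577.
ε = (dQ/dP)(P/Q) = (-0.577)(254.92/26).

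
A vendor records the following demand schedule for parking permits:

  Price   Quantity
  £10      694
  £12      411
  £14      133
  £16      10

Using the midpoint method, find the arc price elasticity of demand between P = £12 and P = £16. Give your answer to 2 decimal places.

-6.67

At P = 12, Q = 411; at P = 16, Q = 10.
ΔQ = -401, ΔP = 4. Midpoints: P̄ = 14.00, Q̄ = 210.5.
ε = (ΔQ/ΔP)(P̄/Q̄) = (-401/4)(14.00/210.5).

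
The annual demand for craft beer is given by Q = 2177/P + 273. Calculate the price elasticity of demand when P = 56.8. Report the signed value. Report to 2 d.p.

-0.12

At P = 56.8, Q = 311.327.
dQ/dP = −2177/P² = -0.675.
ε = (dQ/dP)(P/Q) = (-0.675)(56.8/311.327).
|ε| < 1, so demand is inelastic at this price.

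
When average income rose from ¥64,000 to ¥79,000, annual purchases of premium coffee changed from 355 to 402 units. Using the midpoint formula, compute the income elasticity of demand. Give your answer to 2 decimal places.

ΔQ = 47, ΔI = 15000. Midpoints: Ī = 71,500, Q̄ = 378.5.
ε_I = (ΔQ/ΔI)(Ī/Q̄) = (47/15000)(71500/378.5).
ε_I > 0, so the good is normal.

0.59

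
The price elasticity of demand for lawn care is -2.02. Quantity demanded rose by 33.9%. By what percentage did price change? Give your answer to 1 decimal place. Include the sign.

-16.8%

%ΔP ≈ %ΔQ / ε = (33.9%)/(-2.02) = -16.78%.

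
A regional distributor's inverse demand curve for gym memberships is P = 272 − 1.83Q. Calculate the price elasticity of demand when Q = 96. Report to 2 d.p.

-0.55

At Q = 96, P = 272 − 1.83(96) = 96.32.
dP/dQ = −1.83, so dQ/dP = 1/(−1.83) = -0.546.
ε = (dQ/dP)(P/Q) = (-0.546)(96.32/96).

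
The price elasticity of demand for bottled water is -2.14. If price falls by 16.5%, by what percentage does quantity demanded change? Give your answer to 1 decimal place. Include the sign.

%ΔQ ≈ ε × %ΔP = (-2.14)(-16.5%) = 35.31%.

35.3%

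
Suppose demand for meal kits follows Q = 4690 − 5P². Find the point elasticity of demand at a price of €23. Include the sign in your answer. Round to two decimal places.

-2.59

At P = 23, Q = 2045.
dQ/dP = −10P = -230.
ε = (dQ/dP)(P/Q) = (-230)(23/2045).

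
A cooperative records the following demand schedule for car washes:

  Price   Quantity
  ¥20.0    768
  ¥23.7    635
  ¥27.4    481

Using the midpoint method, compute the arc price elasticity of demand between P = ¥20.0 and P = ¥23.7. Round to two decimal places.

-1.12

At P = 20.0, Q = 768; at P = 23.7, Q = 635.
ΔQ = -133, ΔP = 3.7. Midpoints: P̄ = 21.85, Q̄ = 701.5.
ε = (ΔQ/ΔP)(P̄/Q̄) = (-133/3.7)(21.85/701.5).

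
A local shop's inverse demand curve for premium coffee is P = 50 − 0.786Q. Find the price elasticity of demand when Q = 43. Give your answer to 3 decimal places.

-0.479

At Q = 43, P = 50 − 0.786(43) = 16.20.
dP/dQ = −0.786, so dQ/dP = 1/(−0.786) = -1.272.
ε = (dQ/dP)(P/Q) = (-1.272)(16.20/43).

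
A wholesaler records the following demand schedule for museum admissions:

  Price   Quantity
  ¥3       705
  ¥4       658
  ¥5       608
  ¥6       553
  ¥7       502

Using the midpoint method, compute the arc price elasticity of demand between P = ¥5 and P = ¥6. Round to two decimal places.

At P = 5, Q = 608; at P = 6, Q = 553.
ΔQ = -55, ΔP = 1. Midpoints: P̄ = 5.50, Q̄ = 580.5.
ε = (ΔQ/ΔP)(P̄/Q̄) = (-55/1)(5.50/580.5).

-0.52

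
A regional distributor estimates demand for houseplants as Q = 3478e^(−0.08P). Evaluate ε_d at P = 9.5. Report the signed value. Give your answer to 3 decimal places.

At P = 9.5, Q = 1626.544.
dQ/dP = −0.08·3478e^(−0.08P) = −0.08Q = -130.124.
ε = (dQ/dP)(P/Q) = (-130.124)(9.5/1626.544).

-0.760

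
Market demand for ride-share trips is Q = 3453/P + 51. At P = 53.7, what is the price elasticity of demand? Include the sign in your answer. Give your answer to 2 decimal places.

At P = 53.7, Q = 115.302.
dQ/dP = −3453/P² = -1.197.
ε = (dQ/dP)(P/Q) = (-1.197)(53.7/115.302).

-0.56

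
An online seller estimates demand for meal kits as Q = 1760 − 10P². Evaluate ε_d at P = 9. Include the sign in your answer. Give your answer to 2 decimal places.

At P = 9, Q = 950.
dQ/dP = −20P = -180.
ε = (dQ/dP)(P/Q) = (-180)(9/950).

-1.71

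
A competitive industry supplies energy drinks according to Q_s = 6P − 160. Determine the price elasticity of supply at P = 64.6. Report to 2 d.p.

1.70

At P = 64.6, Q_s = 227.60.
dQ_s/dP = 6.
ε_s = (dQ_s/dP)(P/Q_s) = (6)(64.6/227.60).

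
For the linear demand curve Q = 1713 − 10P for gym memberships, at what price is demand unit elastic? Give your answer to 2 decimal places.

For linear demand Q = a − bP, ε = −bP/(a − bP). |ε| = 1 when bP = a − bP, i.e. P = a/(2b).
P = 1713/(2·10) = 1713/20 = 85.6500.

85.65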